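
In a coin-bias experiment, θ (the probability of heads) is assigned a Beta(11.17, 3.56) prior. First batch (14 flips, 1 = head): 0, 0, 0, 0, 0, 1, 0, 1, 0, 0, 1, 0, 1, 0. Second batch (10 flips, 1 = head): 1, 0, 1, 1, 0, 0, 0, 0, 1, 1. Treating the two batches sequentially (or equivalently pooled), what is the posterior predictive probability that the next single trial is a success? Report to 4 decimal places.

The Beta prior is conjugate to a Binomial/Bernoulli likelihood; the update adds successes to α and failures to β.
After batch 1: Beta(11.17+4, 3.56+10) = Beta(15.17, 13.56).
After batch 2: Beta(15.17+5, 13.56+5) = Beta(20.17, 18.56).
For a single future Bernoulli trial, P(success | data) = α/(α+β) = 0.5208.

0.5208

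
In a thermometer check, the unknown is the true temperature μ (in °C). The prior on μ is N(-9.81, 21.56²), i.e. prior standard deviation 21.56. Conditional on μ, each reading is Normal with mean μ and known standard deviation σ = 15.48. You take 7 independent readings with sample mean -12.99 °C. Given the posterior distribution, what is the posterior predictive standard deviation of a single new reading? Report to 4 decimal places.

16.4777

For Normal data with known variance σ², a Normal(μ₀, σ₀²) prior on μ is conjugate. Posterior precision = 1/σ₀² + n/σ²; posterior mean is the precision-weighted average of μ₀ and x̄.
σ₀² = 21.56² = 464.8336, σ² = 15.48² = 239.6304; σ² + n·σ₀² = 239.6304 + 7·464.8336 = 3493.4656.
Posterior precision = 1/σ₀² + n/σ² = 1/464.8336 + 7/239.6304 = (σ² + n·σ₀²)/(σ₀²σ²) = 3493.4656/(464.8336·239.6304); posterior variance σₙ² = σ₀²σ²/(σ² + n·σ₀²) = 464.8336·239.6304/3493.4656 = 31.884745.
Predictive variance for one new observation = σₙ² + σ² = 464.8336·239.6304/3493.4656 + 239.6304 = σ²·(σ₀² + 3493.4656)/3493.4656 = 239.6304·3958.2992/3493.4656 = 271.515145; SD = √(239.6304·3958.2992/3493.4656) = 16.4777.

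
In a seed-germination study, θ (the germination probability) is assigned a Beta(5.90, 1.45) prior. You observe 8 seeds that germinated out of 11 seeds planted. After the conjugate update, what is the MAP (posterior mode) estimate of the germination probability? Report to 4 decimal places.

The Beta prior is conjugate to a Binomial/Bernoulli likelihood; the update adds successes to α and failures to β.
Posterior: Beta(α+k, β+n−k) = Beta(5.90+8, 1.45+3) = Beta(13.90, 4.45).
Mode of Beta(a,b) for a,b>1 is (a−1)/(a+b−2) = 12.90/16.35 = 0.7890.

0.7890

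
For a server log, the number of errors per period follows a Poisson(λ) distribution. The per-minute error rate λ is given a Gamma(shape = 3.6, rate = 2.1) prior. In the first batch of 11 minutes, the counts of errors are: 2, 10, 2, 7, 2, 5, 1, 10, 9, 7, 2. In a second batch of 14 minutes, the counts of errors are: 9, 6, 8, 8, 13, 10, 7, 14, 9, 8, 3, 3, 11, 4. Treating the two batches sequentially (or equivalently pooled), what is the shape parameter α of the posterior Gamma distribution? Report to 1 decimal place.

With a Gamma(shape α, rate β) prior, the Poisson likelihood is conjugate: the posterior is Gamma(α + ΣXᵢ, β + n).
Batch 1: sum of counts S = 57 over n = 11 minutes.
After batch 1: Gamma(α+S, β+n) = Gamma(3.6+57, 2.1+11) = Gamma(60.6, 13.1).
Batch 2: sum of counts S = 113 over n = 14 minutes.
After batch 2: Gamma(α+S, β+n) = Gamma(60.6+113, 13.1+14) = Gamma(173.6, 27.1).
Posterior α = 173.6.

173.6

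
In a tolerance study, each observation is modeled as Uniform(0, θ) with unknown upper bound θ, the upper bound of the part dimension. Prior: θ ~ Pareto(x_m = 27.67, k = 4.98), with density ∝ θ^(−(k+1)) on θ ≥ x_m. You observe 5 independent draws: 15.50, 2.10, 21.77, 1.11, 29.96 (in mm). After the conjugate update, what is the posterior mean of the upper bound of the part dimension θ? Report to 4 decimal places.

33.2963

A Pareto(scale x_m, shape k) prior on the upper bound θ of Uniform(0, θ) is conjugate: posterior is Pareto(max(x_m, max xᵢ), k + n).
Sample maximum = 29.96; prior scale x_m = 27.67 → posterior scale = max = 29.96.
Posterior shape = 4.98 + 5 = 9.98.
E[θ|data] = k·x_m/(k−1) = 9.98·29.96/8.98 = 33.2963.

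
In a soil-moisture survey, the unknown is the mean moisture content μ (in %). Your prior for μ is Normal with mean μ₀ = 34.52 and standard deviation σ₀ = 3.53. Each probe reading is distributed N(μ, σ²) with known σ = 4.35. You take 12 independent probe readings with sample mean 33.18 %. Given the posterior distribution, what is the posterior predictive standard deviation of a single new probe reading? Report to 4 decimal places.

4.5080

For Normal data with known variance σ², a Normal(μ₀, σ₀²) prior on μ is conjugate. Posterior precision = 1/σ₀² + n/σ²; posterior mean is the precision-weighted average of μ₀ and x̄.
σ₀² = 3.53² = 12.4609, σ² = 4.35² = 18.9225; σ² + n·σ₀² = 18.9225 + 12·12.4609 = 168.4533.
Posterior precision = 1/σ₀² + n/σ² = 1/12.4609 + 12/18.9225 = (σ² + n·σ₀²)/(σ₀²σ²) = 168.4533/(12.4609·18.9225); posterior variance σₙ² = σ₀²σ²/(σ² + n·σ₀²) = 12.4609·18.9225/168.4533 = 1.399743.
Predictive variance for one new observation = σₙ² + σ² = 12.4609·18.9225/168.4533 + 18.9225 = σ²·(σ₀² + 168.4533)/168.4533 = 18.9225·180.9142/168.4533 = 20.322243; SD = √(18.9225·180.9142/168.4533) = 4.5080.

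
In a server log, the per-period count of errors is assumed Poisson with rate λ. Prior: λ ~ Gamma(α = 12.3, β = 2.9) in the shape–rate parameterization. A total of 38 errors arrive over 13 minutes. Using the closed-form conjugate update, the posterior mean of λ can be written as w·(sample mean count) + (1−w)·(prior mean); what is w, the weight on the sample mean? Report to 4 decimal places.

0.8176

With a Gamma(shape α, rate β) prior, the Poisson likelihood is conjugate: the posterior is Gamma(α + ΣXᵢ, β + n).
Posterior mean = (α₀+S)/(β₀+n) = [n/(β₀+n)]·(S/n) + [β₀/(β₀+n)]·(α₀/β₀), so only n and β₀ enter the weight.
Weight on data w = n/(β₀+n) = 13/(2.9+13) = 13/15.9 = 0.8176.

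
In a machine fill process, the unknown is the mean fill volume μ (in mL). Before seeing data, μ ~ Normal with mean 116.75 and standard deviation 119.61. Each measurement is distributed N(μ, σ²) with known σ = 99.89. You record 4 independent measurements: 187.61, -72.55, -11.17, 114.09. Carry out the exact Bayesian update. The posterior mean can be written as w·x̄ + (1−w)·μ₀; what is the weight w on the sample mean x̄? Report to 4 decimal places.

0.8515

For Normal data with known variance σ², a Normal(μ₀, σ₀²) prior on μ is conjugate. Posterior precision = 1/σ₀² + n/σ²; posterior mean is the precision-weighted average of μ₀ and x̄.
σ₀² = 119.61² = 14306.5521, σ² = 99.89² = 9978.0121. Prior precision 1/σ₀² = 1/14306.5521; data precision n/σ² = 4/9978.0121.
w = (n/σ²)/(1/σ₀² + n/σ²) = n·σ₀²/(σ² + n·σ₀²) = 4·14306.5521/(9978.0121 + 4·14306.5521) = 57226.2084/67204.2205 = 0.8515.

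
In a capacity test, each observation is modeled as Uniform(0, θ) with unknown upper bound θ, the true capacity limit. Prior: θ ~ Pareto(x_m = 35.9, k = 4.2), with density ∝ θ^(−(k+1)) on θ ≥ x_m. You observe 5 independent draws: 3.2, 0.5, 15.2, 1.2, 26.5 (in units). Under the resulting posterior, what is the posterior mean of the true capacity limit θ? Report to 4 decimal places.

A Pareto(scale x_m, shape k) prior on the upper bound θ of Uniform(0, θ) is conjugate: posterior is Pareto(max(x_m, max xᵢ), k + n).
Sample maximum = 26.5; prior scale x_m = 35.9 → posterior scale = max = 35.9.
Posterior shape = 4.2 + 5 = 9.2.
E[θ|data] = k·x_m/(k−1) = 9.2·35.9/8.2 = 40.2780.

40.2780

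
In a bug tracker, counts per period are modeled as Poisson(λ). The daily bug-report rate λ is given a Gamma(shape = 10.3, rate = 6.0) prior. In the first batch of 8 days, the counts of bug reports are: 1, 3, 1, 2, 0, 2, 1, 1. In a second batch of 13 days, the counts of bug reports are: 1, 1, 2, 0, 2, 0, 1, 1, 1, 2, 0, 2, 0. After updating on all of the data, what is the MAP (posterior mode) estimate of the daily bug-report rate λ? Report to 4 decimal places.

With a Gamma(shape α, rate β) prior, the Poisson likelihood is conjugate: the posterior is Gamma(α + ΣXᵢ, β + n).
Batch 1: sum of counts S = 11 over n = 8 days.
After batch 1: Gamma(α+S, β+n) = Gamma(10.3+11, 6.0+8) = Gamma(21.3, 14.0).
Batch 2: sum of counts S = 13 over n = 13 days.
After batch 2: Gamma(α+S, β+n) = Gamma(21.3+13, 14.0+13) = Gamma(34.3, 27.0).
Mode of Gamma(α,β) for α≥1 is (α−1)/β = 33.3/27.0 = 1.2333.

1.2333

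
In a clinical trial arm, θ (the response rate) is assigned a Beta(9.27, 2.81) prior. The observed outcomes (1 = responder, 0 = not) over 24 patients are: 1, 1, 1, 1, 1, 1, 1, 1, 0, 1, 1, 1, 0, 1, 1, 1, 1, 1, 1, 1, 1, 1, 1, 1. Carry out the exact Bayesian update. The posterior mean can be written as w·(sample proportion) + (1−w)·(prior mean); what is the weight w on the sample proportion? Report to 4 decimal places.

The Beta prior is conjugate to a Binomial/Bernoulli likelihood; the update adds successes to α and failures to β.
Posterior mean = (α₀+k)/(α₀+β₀+n) = [n/(α₀+β₀+n)]·(k/n) + [(α₀+β₀)/(α₀+β₀+n)]·α₀/(α₀+β₀), so only n and the prior enter the weight.
The weight on the data is w = n/(α₀+β₀+n) = 24/(9.27+2.81+24) = 24/36.08 = 0.6652.

0.6652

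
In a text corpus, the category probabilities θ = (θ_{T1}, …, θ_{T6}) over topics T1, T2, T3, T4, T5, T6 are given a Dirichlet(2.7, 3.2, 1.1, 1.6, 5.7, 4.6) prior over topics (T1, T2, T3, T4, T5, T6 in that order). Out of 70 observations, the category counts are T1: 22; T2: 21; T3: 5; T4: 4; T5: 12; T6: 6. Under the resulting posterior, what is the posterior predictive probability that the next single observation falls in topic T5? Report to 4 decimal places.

0.1991

The Dirichlet prior is conjugate to the Multinomial likelihood: each posterior αⱼ = prior αⱼ + observed count nⱼ.
Posterior concentration: (24.7, 24.2, 6.1, 5.6, 17.7, 10.6), total = 88.9.
P(next = T5 | data) = α_{T5}/Σα = 0.1991.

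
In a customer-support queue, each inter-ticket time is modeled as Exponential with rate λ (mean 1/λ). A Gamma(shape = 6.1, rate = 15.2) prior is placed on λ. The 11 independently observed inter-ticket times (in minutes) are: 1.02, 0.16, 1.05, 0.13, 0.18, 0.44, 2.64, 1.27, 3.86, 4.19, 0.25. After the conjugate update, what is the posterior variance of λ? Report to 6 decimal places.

With a Gamma(shape α, rate β) prior on the exponential rate λ, the posterior after n observations with total T = Σxᵢ is Gamma(α+n, β+T).
Sum of observations T = 15.19 minutes; n = 11.
Posterior: Gamma(6.1+11, 15.2+15.19) = Gamma(17.1, 30.39).
Var = α/β² = 0.018515.

0.018515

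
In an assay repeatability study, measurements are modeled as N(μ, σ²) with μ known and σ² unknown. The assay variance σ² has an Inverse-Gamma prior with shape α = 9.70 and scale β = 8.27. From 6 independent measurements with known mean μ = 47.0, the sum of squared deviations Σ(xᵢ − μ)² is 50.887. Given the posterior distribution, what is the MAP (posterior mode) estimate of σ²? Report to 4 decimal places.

2.4608

With known mean μ and an Inverse-Gamma(α, β) prior on σ², the Normal likelihood is conjugate: posterior is Inv-Gamma(α + n/2, β + Σ(xᵢ−μ)²/2).
Posterior: Inv-Gamma(9.70 + 6/2, 8.27 + 50.887/2) = Inv-Gamma(12.70, 33.7135).
Mode = β/(α+1) = 33.7135/13.70 = 2.4608.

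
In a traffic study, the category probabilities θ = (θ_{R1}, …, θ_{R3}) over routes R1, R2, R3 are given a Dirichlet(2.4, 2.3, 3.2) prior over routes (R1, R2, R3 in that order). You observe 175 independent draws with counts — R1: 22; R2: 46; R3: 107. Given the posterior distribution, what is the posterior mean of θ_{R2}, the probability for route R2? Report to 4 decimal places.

The Dirichlet prior is conjugate to the Multinomial likelihood: each posterior αⱼ = prior αⱼ + observed count nⱼ.
Posterior concentration: (24.4, 48.3, 110.2), total = 182.9.
E[θ_{R2}|data] = α_{R2}/Σα = 48.3/182.9 = 0.2641.

0.2641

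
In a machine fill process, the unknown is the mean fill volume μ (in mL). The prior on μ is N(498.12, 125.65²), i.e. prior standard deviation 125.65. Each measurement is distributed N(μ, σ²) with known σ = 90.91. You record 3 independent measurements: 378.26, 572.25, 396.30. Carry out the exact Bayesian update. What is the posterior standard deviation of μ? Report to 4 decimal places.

48.4313

For Normal data with known variance σ², a Normal(μ₀, σ₀²) prior on μ is conjugate. Posterior precision = 1/σ₀² + n/σ²; posterior mean is the precision-weighted average of μ₀ and x̄.
σ₀² = 125.65² = 15787.9225, σ² = 90.91² = 8264.6281; σ² + n·σ₀² = 8264.6281 + 3·15787.9225 = 55628.3956.
Posterior precision = 1/σ₀² + n/σ² = 1/15787.9225 + 3/8264.6281 = (σ² + n·σ₀²)/(σ₀²σ²) = 55628.3956/(15787.9225·8264.6281); posterior variance σₙ² = σ₀²σ²/(σ² + n·σ₀²) = 15787.9225·8264.6281/55628.3956 = 2345.588193.
Posterior SD = √σₙ² = √(15787.9225·8264.6281/55628.3956) = 48.4313.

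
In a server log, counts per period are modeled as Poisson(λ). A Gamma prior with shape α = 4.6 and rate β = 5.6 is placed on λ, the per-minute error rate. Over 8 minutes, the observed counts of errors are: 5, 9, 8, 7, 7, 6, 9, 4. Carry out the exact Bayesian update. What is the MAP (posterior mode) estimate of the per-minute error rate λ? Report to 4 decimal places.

With a Gamma(shape α, rate β) prior, the Poisson likelihood is conjugate: the posterior is Gamma(α + ΣXᵢ, β + n).
Sum of counts S = 55 over n = 8 minutes.
Posterior: Gamma(α+S, β+n) = Gamma(4.6+55, 5.6+8) = Gamma(59.6, 13.6).
Mode of Gamma(α,β) for α≥1 is (α−1)/β = 58.6/13.6 = 4.3088.

4.3088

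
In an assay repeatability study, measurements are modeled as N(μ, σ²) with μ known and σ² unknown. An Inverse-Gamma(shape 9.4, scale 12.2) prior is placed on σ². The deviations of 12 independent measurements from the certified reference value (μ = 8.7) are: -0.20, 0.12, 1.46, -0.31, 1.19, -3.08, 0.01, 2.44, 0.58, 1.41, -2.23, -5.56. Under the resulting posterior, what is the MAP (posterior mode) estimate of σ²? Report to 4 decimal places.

With known mean μ and an Inverse-Gamma(α, β) prior on σ², the Normal likelihood is conjugate: posterior is Inv-Gamma(α + n/2, β + Σ(xᵢ−μ)²/2).
Σ(xᵢ−μ)² = (-0.20)² + (0.12)² + (1.46)² + (-0.31)² + (1.19)² + (-3.08)² + (0.01)² + (2.44)² + (0.58)² + (1.41)² + (-2.23)² + (-5.56)² = 57.3493.
Posterior: Inv-Gamma(9.4 + 12/2, 12.2 + 57.3493/2) = Inv-Gamma(15.40, 40.87465).
Mode = β/(α+1) = 40.87465/16.40 = 2.4924.

2.4924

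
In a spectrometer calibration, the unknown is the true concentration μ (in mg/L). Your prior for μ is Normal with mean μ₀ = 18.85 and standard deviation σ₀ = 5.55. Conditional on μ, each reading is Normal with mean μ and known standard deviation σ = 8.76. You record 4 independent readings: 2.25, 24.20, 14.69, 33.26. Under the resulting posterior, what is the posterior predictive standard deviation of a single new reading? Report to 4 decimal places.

For Normal data with known variance σ², a Normal(μ₀, σ₀²) prior on μ is conjugate. Posterior precision = 1/σ₀² + n/σ²; posterior mean is the precision-weighted average of μ₀ and x̄.
σ₀² = 5.55² = 30.8025, σ² = 8.76² = 76.7376; σ² + n·σ₀² = 76.7376 + 4·30.8025 = 199.9476.
Posterior precision = 1/σ₀² + n/σ² = 1/30.8025 + 4/76.7376 = (σ² + n·σ₀²)/(σ₀²σ²) = 199.9476/(30.8025·76.7376); posterior variance σₙ² = σ₀²σ²/(σ² + n·σ₀²) = 30.8025·76.7376/199.9476 = 11.821647.
Predictive variance for one new observation = σₙ² + σ² = 30.8025·76.7376/199.9476 + 76.7376 = σ²·(σ₀² + 199.9476)/199.9476 = 76.7376·230.7501/199.9476 = 88.559247; SD = √(76.7376·230.7501/199.9476) = 9.4106.

9.4106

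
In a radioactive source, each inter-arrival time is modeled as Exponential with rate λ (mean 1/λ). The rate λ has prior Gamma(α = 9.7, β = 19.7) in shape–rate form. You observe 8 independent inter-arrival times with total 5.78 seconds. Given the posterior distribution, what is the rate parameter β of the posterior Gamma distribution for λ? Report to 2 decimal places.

With a Gamma(shape α, rate β) prior on the exponential rate λ, the posterior after n observations with total T = Σxᵢ is Gamma(α+n, β+T).
Posterior: Gamma(9.7+8, 19.7+5.78) = Gamma(17.7, 25.48).
Posterior β = 25.48.

25.48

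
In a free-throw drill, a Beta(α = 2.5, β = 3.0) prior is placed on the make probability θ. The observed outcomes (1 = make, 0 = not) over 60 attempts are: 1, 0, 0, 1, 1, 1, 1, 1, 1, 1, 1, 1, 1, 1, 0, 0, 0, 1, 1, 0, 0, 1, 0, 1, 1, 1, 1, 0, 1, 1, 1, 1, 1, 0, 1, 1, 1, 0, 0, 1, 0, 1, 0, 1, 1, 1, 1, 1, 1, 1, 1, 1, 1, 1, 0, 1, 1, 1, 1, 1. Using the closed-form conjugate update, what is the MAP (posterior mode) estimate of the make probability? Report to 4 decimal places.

0.7323

The Beta prior is conjugate to a Binomial/Bernoulli likelihood; the update adds successes to α and failures to β.
Posterior: Beta(α+k, β+n−k) = Beta(2.5+45, 3.0+15) = Beta(47.5, 18.0).
Mode of Beta(a,b) for a,b>1 is (a−1)/(a+b−2) = 46.5/63.5 = 0.7323.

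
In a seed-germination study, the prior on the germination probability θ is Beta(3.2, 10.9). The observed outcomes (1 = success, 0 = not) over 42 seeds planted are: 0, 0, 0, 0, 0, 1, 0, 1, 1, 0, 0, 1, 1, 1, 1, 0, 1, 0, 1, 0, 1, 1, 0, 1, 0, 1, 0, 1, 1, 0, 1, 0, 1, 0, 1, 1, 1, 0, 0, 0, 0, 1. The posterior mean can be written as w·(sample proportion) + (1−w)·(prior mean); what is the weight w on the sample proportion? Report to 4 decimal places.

The Beta prior is conjugate to a Binomial/Bernoulli likelihood; the update adds successes to α and failures to β.
Posterior mean = (α₀+k)/(α₀+β₀+n) = [n/(α₀+β₀+n)]·(k/n) + [(α₀+β₀)/(α₀+β₀+n)]·α₀/(α₀+β₀), so only n and the prior enter the weight.
The weight on the data is w = n/(α₀+β₀+n) = 42/(3.2+10.9+42) = 42/56.1 = 0.7487.

0.7487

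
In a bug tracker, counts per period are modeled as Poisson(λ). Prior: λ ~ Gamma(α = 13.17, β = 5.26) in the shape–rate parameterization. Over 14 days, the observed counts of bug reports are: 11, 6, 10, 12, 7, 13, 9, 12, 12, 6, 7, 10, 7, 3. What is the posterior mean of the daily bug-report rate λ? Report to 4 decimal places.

With a Gamma(shape α, rate β) prior, the Poisson likelihood is conjugate: the posterior is Gamma(α + ΣXᵢ, β + n).
Sum of counts S = 125 over n = 14 days.
Posterior: Gamma(α+S, β+n) = Gamma(13.17+125, 5.26+14) = Gamma(138.17, 19.26).
Posterior mean = α/β = 138.17/19.26 = 7.1739.

7.1739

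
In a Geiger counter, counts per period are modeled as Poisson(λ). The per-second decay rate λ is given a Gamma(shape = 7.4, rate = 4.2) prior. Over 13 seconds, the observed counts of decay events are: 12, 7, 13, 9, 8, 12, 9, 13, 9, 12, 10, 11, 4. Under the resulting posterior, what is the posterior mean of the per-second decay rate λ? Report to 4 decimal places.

7.9302

With a Gamma(shape α, rate β) prior, the Poisson likelihood is conjugate: the posterior is Gamma(α + ΣXᵢ, β + n).
Sum of counts S = 129 over n = 13 seconds.
Posterior: Gamma(α+S, β+n) = Gamma(7.4+129, 4.2+13) = Gamma(136.4, 17.2).
Posterior mean = α/β = 136.4/17.2 = 7.9302.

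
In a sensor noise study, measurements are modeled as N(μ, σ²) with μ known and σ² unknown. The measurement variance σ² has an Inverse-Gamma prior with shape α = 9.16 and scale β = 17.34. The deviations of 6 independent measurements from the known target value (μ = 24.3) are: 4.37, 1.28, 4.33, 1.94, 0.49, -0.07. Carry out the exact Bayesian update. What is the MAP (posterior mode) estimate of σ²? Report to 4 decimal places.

With known mean μ and an Inverse-Gamma(α, β) prior on σ², the Normal likelihood is conjugate: posterior is Inv-Gamma(α + n/2, β + Σ(xᵢ−μ)²/2).
Σ(xᵢ−μ)² = (4.37)² + (1.28)² + (4.33)² + (1.94)² + (0.49)² + (-0.07)² = 43.4928.
Posterior: Inv-Gamma(9.16 + 6/2, 17.34 + 43.4928/2) = Inv-Gamma(12.16, 39.08640).
Mode = β/(α+1) = 39.08640/13.16 = 2.9701.

2.9701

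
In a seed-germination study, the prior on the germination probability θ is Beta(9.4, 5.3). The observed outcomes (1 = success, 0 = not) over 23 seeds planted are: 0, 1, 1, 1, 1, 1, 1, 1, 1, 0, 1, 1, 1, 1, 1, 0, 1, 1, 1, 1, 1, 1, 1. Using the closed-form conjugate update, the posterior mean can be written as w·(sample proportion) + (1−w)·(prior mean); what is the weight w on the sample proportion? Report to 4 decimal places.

0.6101

The Beta prior is conjugate to a Binomial/Bernoulli likelihood; the update adds successes to α and failures to β.
Posterior mean = (α₀+k)/(α₀+β₀+n) = [n/(α₀+β₀+n)]·(k/n) + [(α₀+β₀)/(α₀+β₀+n)]·α₀/(α₀+β₀), so only n and the prior enter the weight.
The weight on the data is w = n/(α₀+β₀+n) = 23/(9.4+5.3+23) = 23/37.7 = 0.6101.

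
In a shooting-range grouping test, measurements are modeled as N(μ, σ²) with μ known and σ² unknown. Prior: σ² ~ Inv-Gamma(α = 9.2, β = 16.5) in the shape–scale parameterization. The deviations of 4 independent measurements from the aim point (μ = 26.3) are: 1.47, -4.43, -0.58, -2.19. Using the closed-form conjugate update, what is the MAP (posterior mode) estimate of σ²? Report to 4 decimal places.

2.4557

With known mean μ and an Inverse-Gamma(α, β) prior on σ², the Normal likelihood is conjugate: posterior is Inv-Gamma(α + n/2, β + Σ(xᵢ−μ)²/2).
Σ(xᵢ−μ)² = (1.47)² + (-4.43)² + (-0.58)² + (-2.19)² = 26.9183.
Posterior: Inv-Gamma(9.2 + 4/2, 16.5 + 26.9183/2) = Inv-Gamma(11.20, 29.95915).
Mode = β/(α+1) = 29.95915/12.20 = 2.4557.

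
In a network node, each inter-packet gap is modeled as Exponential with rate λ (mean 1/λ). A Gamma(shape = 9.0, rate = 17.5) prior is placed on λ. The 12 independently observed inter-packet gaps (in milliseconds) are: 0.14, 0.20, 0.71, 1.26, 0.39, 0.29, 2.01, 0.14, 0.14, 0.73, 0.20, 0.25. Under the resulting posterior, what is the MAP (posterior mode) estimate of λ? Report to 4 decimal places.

0.8347

With a Gamma(shape α, rate β) prior on the exponential rate λ, the posterior after n observations with total T = Σxᵢ is Gamma(α+n, β+T).
Sum of observations T = 6.46 milliseconds; n = 12.
Posterior: Gamma(9.0+12, 17.5+6.46) = Gamma(21.0, 23.96).
Mode = (α−1)/β = 0.8347.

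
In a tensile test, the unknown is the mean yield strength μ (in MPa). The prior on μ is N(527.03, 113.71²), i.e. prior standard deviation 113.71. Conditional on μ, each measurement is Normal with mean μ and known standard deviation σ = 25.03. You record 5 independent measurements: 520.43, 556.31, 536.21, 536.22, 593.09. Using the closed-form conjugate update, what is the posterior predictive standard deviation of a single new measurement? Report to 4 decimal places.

For Normal data with known variance σ², a Normal(μ₀, σ₀²) prior on μ is conjugate. Posterior precision = 1/σ₀² + n/σ²; posterior mean is the precision-weighted average of μ₀ and x̄.
σ₀² = 113.71² = 12929.9641, σ² = 25.03² = 626.5009; σ² + n·σ₀² = 626.5009 + 5·12929.9641 = 65276.3214.
Posterior precision = 1/σ₀² + n/σ² = 1/12929.9641 + 5/626.5009 = (σ² + n·σ₀²)/(σ₀²σ²) = 65276.3214/(12929.9641·626.5009); posterior variance σₙ² = σ₀²σ²/(σ² + n·σ₀²) = 12929.9641·626.5009/65276.3214 = 124.097590.
Predictive variance for one new observation = σₙ² + σ² = 12929.9641·626.5009/65276.3214 + 626.5009 = σ²·(σ₀² + 65276.3214)/65276.3214 = 626.5009·78206.2855/65276.3214 = 750.598490; SD = √(626.5009·78206.2855/65276.3214) = 27.3971.

27.3971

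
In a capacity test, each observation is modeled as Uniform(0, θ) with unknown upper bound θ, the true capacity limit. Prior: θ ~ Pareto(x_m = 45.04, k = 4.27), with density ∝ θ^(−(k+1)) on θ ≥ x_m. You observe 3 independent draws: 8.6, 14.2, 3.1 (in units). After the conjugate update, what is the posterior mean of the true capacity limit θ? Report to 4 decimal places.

A Pareto(scale x_m, shape k) prior on the upper bound θ of Uniform(0, θ) is conjugate: posterior is Pareto(max(x_m, max xᵢ), k + n).
Sample maximum = 14.2; prior scale x_m = 45.04 → posterior scale = max = 45.04.
Posterior shape = 4.27 + 3 = 7.27.
E[θ|data] = k·x_m/(k−1) = 7.27·45.04/6.27 = 52.2234.

52.2234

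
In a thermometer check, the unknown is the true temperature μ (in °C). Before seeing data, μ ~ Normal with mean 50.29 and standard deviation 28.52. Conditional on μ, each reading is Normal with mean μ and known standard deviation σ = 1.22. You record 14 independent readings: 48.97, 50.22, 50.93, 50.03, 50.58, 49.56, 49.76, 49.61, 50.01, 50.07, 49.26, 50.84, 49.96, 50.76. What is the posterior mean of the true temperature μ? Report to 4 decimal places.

50.0400

For Normal data with known variance σ², a Normal(μ₀, σ₀²) prior on μ is conjugate. Posterior precision = 1/σ₀² + n/σ²; posterior mean is the precision-weighted average of μ₀ and x̄.
Σxᵢ = 48.97 + 50.22 + 50.93 + 50.03 + 50.58 + 49.56 + 49.76 + 49.61 + 50.01 + 50.07 + 49.26 + 50.84 + 49.96 + 50.76 = 700.56, so n·x̄ = 700.56.
σ₀² = 28.52² = 813.3904, σ² = 1.22² = 1.4884; σ² + n·σ₀² = 1.4884 + 14·813.3904 = 11388.954.
Posterior mean = (μ₀/σ₀² + n·x̄/σ²)/(1/σ₀² + n/σ²) = (σ²·μ₀ + σ₀²·n·x̄)/(σ² + n·σ₀²) = (1.4884·50.29 + 813.3904·700.56)/11388.954 = 569903.63026/11388.954 = 50.0400.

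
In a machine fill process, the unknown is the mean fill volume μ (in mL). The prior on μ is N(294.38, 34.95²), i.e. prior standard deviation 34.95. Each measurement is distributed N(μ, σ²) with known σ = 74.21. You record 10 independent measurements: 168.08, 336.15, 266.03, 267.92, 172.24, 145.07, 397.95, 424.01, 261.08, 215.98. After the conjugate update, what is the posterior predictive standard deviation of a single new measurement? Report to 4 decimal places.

76.7249

For Normal data with known variance σ², a Normal(μ₀, σ₀²) prior on μ is conjugate. Posterior precision = 1/σ₀² + n/σ²; posterior mean is the precision-weighted average of μ₀ and x̄.
σ₀² = 34.95² = 1221.5025, σ² = 74.21² = 5507.1241; σ² + n·σ₀² = 5507.1241 + 10·1221.5025 = 17722.1491.
Posterior precision = 1/σ₀² + n/σ² = 1/1221.5025 + 10/5507.1241 = (σ² + n·σ₀²)/(σ₀²σ²) = 17722.1491/(1221.5025·5507.1241); posterior variance σₙ² = σ₀²σ²/(σ² + n·σ₀²) = 1221.5025·5507.1241/17722.1491 = 379.579577.
Predictive variance for one new observation = σₙ² + σ² = 1221.5025·5507.1241/17722.1491 + 5507.1241 = σ²·(σ₀² + 17722.1491)/17722.1491 = 5507.1241·18943.6516/17722.1491 = 5886.703677; SD = √(5507.1241·18943.6516/17722.1491) = 76.7249.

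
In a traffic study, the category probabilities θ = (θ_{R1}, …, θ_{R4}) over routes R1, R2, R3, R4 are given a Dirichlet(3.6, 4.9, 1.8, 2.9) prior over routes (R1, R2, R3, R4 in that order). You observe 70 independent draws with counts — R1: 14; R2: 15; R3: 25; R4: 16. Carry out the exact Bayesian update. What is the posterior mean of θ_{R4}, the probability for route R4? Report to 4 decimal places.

0.2272

The Dirichlet prior is conjugate to the Multinomial likelihood: each posterior αⱼ = prior αⱼ + observed count nⱼ.
Posterior concentration: (17.6, 19.9, 26.8, 18.9), total = 83.2.
E[θ_{R4}|data] = α_{R4}/Σα = 18.9/83.2 = 0.2272.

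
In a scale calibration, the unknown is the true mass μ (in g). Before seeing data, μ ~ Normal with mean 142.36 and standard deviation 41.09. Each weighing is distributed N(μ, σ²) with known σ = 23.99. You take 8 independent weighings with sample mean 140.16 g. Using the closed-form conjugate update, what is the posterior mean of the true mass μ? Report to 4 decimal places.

140.2499

For Normal data with known variance σ², a Normal(μ₀, σ₀²) prior on μ is conjugate. Posterior precision = 1/σ₀² + n/σ²; posterior mean is the precision-weighted average of μ₀ and x̄.
n·x̄ = 8·140.16 = 1121.28.
σ₀² = 41.09² = 1688.3881, σ² = 23.99² = 575.5201; σ² + n·σ₀² = 575.5201 + 8·1688.3881 = 14082.6249.
Posterior mean = (μ₀/σ₀² + n·x̄/σ²)/(1/σ₀² + n/σ²) = (σ²·μ₀ + σ₀²·n·x̄)/(σ² + n·σ₀²) = (575.5201·142.36 + 1688.3881·1121.28)/14082.6249 = 1975086.850204/14082.6249 = 140.2499.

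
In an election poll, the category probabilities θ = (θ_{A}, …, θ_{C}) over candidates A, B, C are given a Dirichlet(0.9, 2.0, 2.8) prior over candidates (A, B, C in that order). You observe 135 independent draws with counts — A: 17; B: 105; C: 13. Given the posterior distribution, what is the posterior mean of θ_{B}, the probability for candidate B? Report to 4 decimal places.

The Dirichlet prior is conjugate to the Multinomial likelihood: each posterior αⱼ = prior αⱼ + observed count nⱼ.
Posterior concentration: (17.9, 107.0, 15.8), total = 140.7.
E[θ_{B}|data] = α_{B}/Σα = 107.0/140.7 = 0.7605.

0.7605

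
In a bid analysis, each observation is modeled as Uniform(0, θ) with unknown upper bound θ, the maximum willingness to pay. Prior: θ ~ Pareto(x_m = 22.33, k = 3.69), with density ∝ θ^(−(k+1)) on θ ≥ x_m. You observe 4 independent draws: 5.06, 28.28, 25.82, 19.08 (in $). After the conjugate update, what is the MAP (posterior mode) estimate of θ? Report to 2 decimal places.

28.28

A Pareto(scale x_m, shape k) prior on the upper bound θ of Uniform(0, θ) is conjugate: posterior is Pareto(max(x_m, max xᵢ), k + n).
Sample maximum = 28.28; prior scale x_m = 22.33 → posterior scale = max = 28.28.
Posterior shape = 3.69 + 4 = 7.69.
The Pareto density is decreasing on [x_m, ∞), so the mode is x_m = 28.28.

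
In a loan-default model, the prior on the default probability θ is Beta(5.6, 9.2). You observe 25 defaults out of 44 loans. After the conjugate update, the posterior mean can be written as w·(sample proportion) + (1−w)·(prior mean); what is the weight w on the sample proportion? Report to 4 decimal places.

0.7483

The Beta prior is conjugate to a Binomial/Bernoulli likelihood; the update adds successes to α and failures to β.
Posterior mean = (α₀+k)/(α₀+β₀+n) = [n/(α₀+β₀+n)]·(k/n) + [(α₀+β₀)/(α₀+β₀+n)]·α₀/(α₀+β₀), so only n and the prior enter the weight.
The weight on the data is w = n/(α₀+β₀+n) = 44/(5.6+9.2+44) = 44/58.8 = 0.7483.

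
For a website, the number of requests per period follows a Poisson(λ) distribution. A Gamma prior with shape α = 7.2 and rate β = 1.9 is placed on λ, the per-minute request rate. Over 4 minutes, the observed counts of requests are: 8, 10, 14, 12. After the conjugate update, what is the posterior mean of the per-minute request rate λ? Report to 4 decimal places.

With a Gamma(shape α, rate β) prior, the Poisson likelihood is conjugate: the posterior is Gamma(α + ΣXᵢ, β + n).
Sum of counts S = 44 over n = 4 minutes.
Posterior: Gamma(α+S, β+n) = Gamma(7.2+44, 1.9+4) = Gamma(51.2, 5.9).
Posterior mean = α/β = 51.2/5.9 = 8.6780.

8.6780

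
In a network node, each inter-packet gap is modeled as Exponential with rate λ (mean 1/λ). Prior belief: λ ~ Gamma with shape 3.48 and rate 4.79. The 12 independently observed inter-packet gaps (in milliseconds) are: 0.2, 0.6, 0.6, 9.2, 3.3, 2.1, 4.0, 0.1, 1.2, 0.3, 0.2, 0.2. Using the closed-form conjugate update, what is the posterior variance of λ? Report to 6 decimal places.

0.021569

With a Gamma(shape α, rate β) prior on the exponential rate λ, the posterior after n observations with total T = Σxᵢ is Gamma(α+n, β+T).
Sum of observations T = 22.0 milliseconds; n = 12.
Posterior: Gamma(3.48+12, 4.79+22.0) = Gamma(15.48, 26.79).
Var = α/β² = 0.021569.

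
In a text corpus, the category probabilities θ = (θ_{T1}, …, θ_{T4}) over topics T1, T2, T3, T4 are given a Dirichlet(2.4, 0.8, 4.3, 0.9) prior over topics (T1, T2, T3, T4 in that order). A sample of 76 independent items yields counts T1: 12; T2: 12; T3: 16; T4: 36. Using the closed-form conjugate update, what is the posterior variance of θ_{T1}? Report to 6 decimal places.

The Dirichlet prior is conjugate to the Multinomial likelihood: each posterior αⱼ = prior αⱼ + observed count nⱼ.
Posterior concentration: (14.4, 12.8, 20.3, 36.9), total = 84.4.
Var[θ_j] = α_j(Σα−α_j)/((Σα)²(Σα+1)) = 14.4·70.0/(84.4²·85.4) = 0.001657.

0.001657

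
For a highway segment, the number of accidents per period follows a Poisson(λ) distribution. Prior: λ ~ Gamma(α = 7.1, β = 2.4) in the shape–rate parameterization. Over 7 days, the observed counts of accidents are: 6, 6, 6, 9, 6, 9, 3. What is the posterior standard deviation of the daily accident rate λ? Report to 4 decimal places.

0.7679

With a Gamma(shape α, rate β) prior, the Poisson likelihood is conjugate: the posterior is Gamma(α + ΣXᵢ, β + n).
Sum of counts S = 45 over n = 7 days.
Posterior: Gamma(α+S, β+n) = Gamma(7.1+45, 2.4+7) = Gamma(52.1, 9.4).
SD = √α/β = √52.1/9.4 = 0.7679.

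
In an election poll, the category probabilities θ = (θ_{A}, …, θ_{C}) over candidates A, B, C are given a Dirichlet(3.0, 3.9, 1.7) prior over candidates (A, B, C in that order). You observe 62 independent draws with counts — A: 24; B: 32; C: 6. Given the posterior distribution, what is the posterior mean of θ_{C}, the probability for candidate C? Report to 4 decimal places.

The Dirichlet prior is conjugate to the Multinomial likelihood: each posterior αⱼ = prior αⱼ + observed count nⱼ.
Posterior concentration: (27.0, 35.9, 7.7), total = 70.6.
E[θ_{C}|data] = α_{C}/Σα = 7.7/70.6 = 0.1091.

0.1091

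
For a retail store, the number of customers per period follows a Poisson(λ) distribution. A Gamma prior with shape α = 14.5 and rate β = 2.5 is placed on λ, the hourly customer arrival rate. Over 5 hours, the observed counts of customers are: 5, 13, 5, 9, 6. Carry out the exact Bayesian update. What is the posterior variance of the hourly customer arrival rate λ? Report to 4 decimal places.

0.9333

With a Gamma(shape α, rate β) prior, the Poisson likelihood is conjugate: the posterior is Gamma(α + ΣXᵢ, β + n).
Sum of counts S = 38 over n = 5 hours.
Posterior: Gamma(α+S, β+n) = Gamma(14.5+38, 2.5+5) = Gamma(52.5, 7.5).
Var = α/β² = 52.5/7.5² = 0.9333.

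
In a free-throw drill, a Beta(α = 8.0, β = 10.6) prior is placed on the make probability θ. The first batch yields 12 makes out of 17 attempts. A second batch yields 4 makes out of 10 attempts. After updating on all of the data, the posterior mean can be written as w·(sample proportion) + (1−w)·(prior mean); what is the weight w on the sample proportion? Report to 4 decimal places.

0.5921

The Beta prior is conjugate to a Binomial/Bernoulli likelihood; the update adds successes to α and failures to β.
Total number of attempts: n = 17 + 10 = 27.
Posterior mean = (α₀+k)/(α₀+β₀+n) = [n/(α₀+β₀+n)]·(k/n) + [(α₀+β₀)/(α₀+β₀+n)]·α₀/(α₀+β₀), so only n and the prior enter the weight.
The weight on the data is w = n/(α₀+β₀+n) = 27/(8.0+10.6+27) = 27/45.6 = 0.5921.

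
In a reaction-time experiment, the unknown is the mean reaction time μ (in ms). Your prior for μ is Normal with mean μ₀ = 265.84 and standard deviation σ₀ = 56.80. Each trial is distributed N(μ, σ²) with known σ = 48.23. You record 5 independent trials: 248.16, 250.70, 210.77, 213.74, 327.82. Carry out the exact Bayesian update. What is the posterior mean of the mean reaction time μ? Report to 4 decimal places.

252.2043

For Normal data with known variance σ², a Normal(μ₀, σ₀²) prior on μ is conjugate. Posterior precision = 1/σ₀² + n/σ²; posterior mean is the precision-weighted average of μ₀ and x̄.
Σxᵢ = 248.16 + 250.70 + 210.77 + 213.74 + 327.82 = 1251.19, so n·x̄ = 1251.19.
σ₀² = 56.80² = 3226.24, σ² = 48.23² = 2326.1329; σ² + n·σ₀² = 2326.1329 + 5·3226.24 = 18457.3329.
Posterior mean = (μ₀/σ₀² + n·x̄/σ²)/(1/σ₀² + n/σ²) = (σ²·μ₀ + σ₀²·n·x̄)/(σ² + n·σ₀²) = (2326.1329·265.84 + 3226.24·1251.19)/18457.3329 = 4655018.395736/18457.3329 = 252.2043.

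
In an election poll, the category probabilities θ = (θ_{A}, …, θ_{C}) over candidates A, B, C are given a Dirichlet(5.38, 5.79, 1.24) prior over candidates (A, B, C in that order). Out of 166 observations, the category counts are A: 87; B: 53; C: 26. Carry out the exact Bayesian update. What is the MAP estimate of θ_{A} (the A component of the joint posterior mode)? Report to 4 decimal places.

0.5210

The Dirichlet prior is conjugate to the Multinomial likelihood: each posterior αⱼ = prior αⱼ + observed count nⱼ.
Posterior concentration: (92.38, 58.79, 27.24), total = 178.41.
Joint mode component: (α_{A}−1)/(Σα−K) = 91.38/175.41 = 0.5210.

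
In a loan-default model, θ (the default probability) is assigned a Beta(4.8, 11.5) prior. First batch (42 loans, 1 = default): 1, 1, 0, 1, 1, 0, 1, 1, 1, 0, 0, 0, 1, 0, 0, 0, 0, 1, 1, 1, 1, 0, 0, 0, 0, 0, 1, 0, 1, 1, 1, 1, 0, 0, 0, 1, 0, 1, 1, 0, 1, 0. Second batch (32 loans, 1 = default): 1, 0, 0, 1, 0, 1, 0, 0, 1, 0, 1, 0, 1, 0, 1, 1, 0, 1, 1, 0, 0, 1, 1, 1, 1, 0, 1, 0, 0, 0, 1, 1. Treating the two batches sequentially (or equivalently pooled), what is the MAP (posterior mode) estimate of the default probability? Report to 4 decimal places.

0.4734

The Beta prior is conjugate to a Binomial/Bernoulli likelihood; the update adds successes to α and failures to β.
After batch 1: Beta(4.8+21, 11.5+21) = Beta(25.8, 32.5).
After batch 2: Beta(25.8+17, 32.5+15) = Beta(42.8, 47.5).
Mode of Beta(a,b) for a,b>1 is (a−1)/(a+b−2) = 41.8/88.3 = 0.4734.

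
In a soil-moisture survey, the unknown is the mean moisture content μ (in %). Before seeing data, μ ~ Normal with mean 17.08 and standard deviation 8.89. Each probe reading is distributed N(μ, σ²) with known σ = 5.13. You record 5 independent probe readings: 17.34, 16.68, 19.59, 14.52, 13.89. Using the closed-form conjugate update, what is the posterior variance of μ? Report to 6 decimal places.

For Normal data with known variance σ², a Normal(μ₀, σ₀²) prior on μ is conjugate. Posterior precision = 1/σ₀² + n/σ²; posterior mean is the precision-weighted average of μ₀ and x̄.
σ₀² = 8.89² = 79.0321, σ² = 5.13² = 26.3169; σ² + n·σ₀² = 26.3169 + 5·79.0321 = 421.4774.
Posterior precision = 1/σ₀² + n/σ² = 1/79.0321 + 5/26.3169 = (σ² + n·σ₀²)/(σ₀²σ²) = 421.4774/(79.0321·26.3169); posterior variance σₙ² = σ₀²σ²/(σ² + n·σ₀²) = 79.0321·26.3169/421.4774 = 4.934736.

4.934736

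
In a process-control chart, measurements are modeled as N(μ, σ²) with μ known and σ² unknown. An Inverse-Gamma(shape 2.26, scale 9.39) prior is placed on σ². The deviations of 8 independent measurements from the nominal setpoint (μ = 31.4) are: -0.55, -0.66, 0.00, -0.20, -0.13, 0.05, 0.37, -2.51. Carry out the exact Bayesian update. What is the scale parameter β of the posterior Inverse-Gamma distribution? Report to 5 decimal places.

With known mean μ and an Inverse-Gamma(α, β) prior on σ², the Normal likelihood is conjugate: posterior is Inv-Gamma(α + n/2, β + Σ(xᵢ−μ)²/2).
Σ(xᵢ−μ)² = (-0.55)² + (-0.66)² + (0.00)² + (-0.20)² + (-0.13)² + (0.05)² + (0.37)² + (-2.51)² = 7.2345.
Posterior: Inv-Gamma(2.26 + 8/2, 9.39 + 7.2345/2) = Inv-Gamma(6.26, 13.00725).
Posterior β = 13.00725.

13.00725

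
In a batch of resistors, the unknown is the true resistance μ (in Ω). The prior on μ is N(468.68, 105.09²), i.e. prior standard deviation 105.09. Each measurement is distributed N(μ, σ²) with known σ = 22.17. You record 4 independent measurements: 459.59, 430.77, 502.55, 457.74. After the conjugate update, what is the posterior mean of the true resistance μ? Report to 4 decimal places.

For Normal data with known variance σ², a Normal(μ₀, σ₀²) prior on μ is conjugate. Posterior precision = 1/σ₀² + n/σ²; posterior mean is the precision-weighted average of μ₀ and x̄.
Σxᵢ = 459.59 + 430.77 + 502.55 + 457.74 = 1850.65, so n·x̄ = 1850.65.
σ₀² = 105.09² = 11043.9081, σ² = 22.17² = 491.5089; σ² + n·σ₀² = 491.5089 + 4·11043.9081 = 44667.1413.
Posterior mean = (μ₀/σ₀² + n·x̄/σ²)/(1/σ₀² + n/σ²) = (σ²·μ₀ + σ₀²·n·x̄)/(σ² + n·σ₀²) = (491.5089·468.68 + 11043.9081·1850.65)/44667.1413 = 20668768.916517/44667.1413 = 462.7287.

462.7287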